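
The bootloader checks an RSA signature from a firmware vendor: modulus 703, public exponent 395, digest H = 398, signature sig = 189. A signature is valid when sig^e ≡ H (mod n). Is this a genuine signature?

sig^395 mod 703 = 398
sig^395 mod 703 = 398 matches H.

genuine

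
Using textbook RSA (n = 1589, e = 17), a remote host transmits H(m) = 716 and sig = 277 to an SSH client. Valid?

yes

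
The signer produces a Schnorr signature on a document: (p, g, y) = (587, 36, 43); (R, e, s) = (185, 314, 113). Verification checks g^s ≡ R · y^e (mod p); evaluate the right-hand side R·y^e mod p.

154

Squares mod 587: 43^1≡43, 43^2≡88, 43^4≡113, 43^8≡442, 43^16≡480, 43^32≡296, 43^64≡153, 43^128≡516, 43^256≡345
314 = 256 + 32 + 16 + 8 + 2, so 43^314 ≡ 345·296·480·442·88 ≡ 169 (mod 587)
R · y^e ≡ 185·169 = 31265 ≡ 154 (mod 587)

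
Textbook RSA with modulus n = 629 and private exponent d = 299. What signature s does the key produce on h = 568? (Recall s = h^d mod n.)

422

Squares mod 629: h^1≡568, h^2≡576, h^4≡293, h^8≡305, h^16≡562, h^32≡86, h^64≡477, h^128≡460, h^256≡256
299 = 256 + 32 + 8 + 2 + 1, so h^299 ≡ 256·86·305·576·568 ≡ 422 (mod 629)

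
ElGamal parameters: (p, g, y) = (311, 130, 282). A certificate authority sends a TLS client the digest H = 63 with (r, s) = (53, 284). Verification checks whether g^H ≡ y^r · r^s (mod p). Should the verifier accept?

Left side g^H mod p:
Squares mod 311: 130^1≡130, 130^2≡106, 130^4≡40, 130^8≡45, 130^16≡159, 130^32≡90
63 = 32 + 16 + 8 + 4 + 2 + 1, so 130^63 ≡ 90·159·45·40·106·130 ≡ 158 (mod 311)
Right side y^r · r^s mod p:
Squares mod 311: 282^1≡282, 282^2≡219, 282^4≡67, 282^8≡135, 282^16≡187, 282^32≡137
53 = 32 + 16 + 4 + 1, so 282^53 ≡ 137·187·67·282 ≡ 10 (mod 311)
Squares mod 311: 53^1≡53, 53^2≡10, 53^4≡100, 53^8≡48, 53^16≡127, 53^32≡268, 53^64≡294, 53^128≡289, 53^256≡173
284 = 256 + 16 + 8 + 4, so 53^284 ≡ 173·127·48·100 ≡ 78 (mod 311)
10·78 = 780 ≡ 158 (mod 311)
158 ≡ 158 (mod 311), so the signature is genuine.

accept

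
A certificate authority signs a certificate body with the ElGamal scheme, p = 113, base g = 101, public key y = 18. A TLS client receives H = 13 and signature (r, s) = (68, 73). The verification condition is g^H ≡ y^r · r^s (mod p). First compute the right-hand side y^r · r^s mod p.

18^2 = 324 ≡ 98
18^4 ≡ 98^2 = 9604 ≡ 112
18^8 ≡ 112^2 = 12544 ≡ 1
18^16 ≡ 1^2 = 1
18^32 ≡ 1^2 = 1
18^64 ≡ 1^2 = 1
68 = 64 + 4, so 18^68 ≡ 1·112 ≡ 112 (mod 113)
68^2 = 4624 ≡ 104
68^4 ≡ 104^2 = 10816 ≡ 81
68^8 ≡ 81^2 = 6561 ≡ 7
68^16 ≡ 7^2 = 49
68^32 ≡ 49^2 = 2401 ≡ 28
68^64 ≡ 28^2 = 784 ≡ 106
73 = 64 + 8 + 1, so 68^73 ≡ 106·7·68 ≡ 58 (mod 113)
y^r · r^s ≡ 112·58 = 6496 ≡ 55 (mod 113)

55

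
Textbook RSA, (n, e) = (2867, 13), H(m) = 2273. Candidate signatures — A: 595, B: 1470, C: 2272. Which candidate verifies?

C

Candidate A: Squares mod 2867: 595^1≡595, 595^2≡1384, 595^4≡300, 595^8≡1123; 13 = 8 + 4 + 1, so 595^13 ≡ 1123·300·595 ≡ 594 (mod 2867)
Candidate B: Squares mod 2867: 1470^1≡1470, 1470^2≡2049, 1470^4≡1113, 1470^8≡225; 13 = 8 + 4 + 1, so 1470^13 ≡ 225·1113·1470 ≡ 1950 (mod 2867)
Candidate C: Squares mod 2867: 2272^1≡2272, 2272^2≡1384, 2272^4≡300, 2272^8≡1123; 13 = 8 + 4 + 1, so 2272^13 ≡ 1123·300·2272 ≡ 2273 (mod 2867)
  → matches H(m) = 2273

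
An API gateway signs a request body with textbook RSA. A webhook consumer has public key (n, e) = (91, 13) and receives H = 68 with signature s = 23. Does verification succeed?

fails

s^13 mod 91 = 23
s^13 mod 91 = 23, but H = 68.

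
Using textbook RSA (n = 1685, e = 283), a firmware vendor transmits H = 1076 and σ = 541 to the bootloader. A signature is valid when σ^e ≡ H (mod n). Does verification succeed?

passes

σ^2 ≡ 541^2 = 292681 ≡ 1176
σ^4 ≡ 1176^2 = 1382976 ≡ 1276
σ^8 ≡ 1276^2 = 1628176 ≡ 466
σ^16 ≡ 466^2 = 217156 ≡ 1476
σ^32 ≡ 1476^2 = 2178576 ≡ 1556
σ^64 ≡ 1556^2 = 2421136 ≡ 1476
σ^128 ≡ 1476^2 = 2178576 ≡ 1556
σ^256 ≡ 1556^2 = 2421136 ≡ 1476
283 = 256 + 16 + 8 + 2 + 1, so σ^283 ≡ 1476·1476·466·1176·541 ≡ 1076 (mod 1685)
Since 1076 equals the digest 1076, verification succeeds.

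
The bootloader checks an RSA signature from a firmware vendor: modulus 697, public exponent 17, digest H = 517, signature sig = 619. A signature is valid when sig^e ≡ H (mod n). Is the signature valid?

valid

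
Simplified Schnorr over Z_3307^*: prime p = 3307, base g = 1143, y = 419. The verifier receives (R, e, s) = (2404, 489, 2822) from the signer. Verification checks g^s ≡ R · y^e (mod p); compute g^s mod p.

1143^2 = 1306449 ≡ 184
1143^4 ≡ 184^2 = 33856 ≡ 786
1143^8 ≡ 786^2 = 617796 ≡ 2694
1143^16 ≡ 2694^2 = 7257636 ≡ 2078
1143^32 ≡ 2078^2 = 4318084 ≡ 2449
1143^64 ≡ 2449^2 = 5997601 ≡ 2010
1143^128 ≡ 2010^2 = 4040100 ≡ 2253
1143^256 ≡ 2253^2 = 5076009 ≡ 3071
1143^512 ≡ 3071^2 = 9431041 ≡ 2784
1143^1024 ≡ 2784^2 = 7750656 ≡ 2355
1143^2048 ≡ 2355^2 = 5546025 ≡ 186
2822 = 2048 + 512 + 256 + 4 + 2, so 1143^2822 ≡ 186·2784·3071·786·184 ≡ 1101 (mod 3307)

1101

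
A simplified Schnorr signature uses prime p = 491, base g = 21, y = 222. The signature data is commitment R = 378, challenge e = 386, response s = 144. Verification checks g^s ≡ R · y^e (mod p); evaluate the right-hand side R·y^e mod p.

222^2 = 49284 ≡ 184
222^4 ≡ 184^2 = 33856 ≡ 468
222^8 ≡ 468^2 = 219024 ≡ 38
222^16 ≡ 38^2 = 1444 ≡ 462
222^32 ≡ 462^2 = 213444 ≡ 350
222^64 ≡ 350^2 = 122500 ≡ 241
222^128 ≡ 241^2 = 58081 ≡ 143
222^256 ≡ 143^2 = 20449 ≡ 318
386 = 256 + 128 + 2, so 222^386 ≡ 318·143·184 ≡ 85 (mod 491)
R · y^e ≡ 378·85 = 32130 ≡ 215 (mod 491)

215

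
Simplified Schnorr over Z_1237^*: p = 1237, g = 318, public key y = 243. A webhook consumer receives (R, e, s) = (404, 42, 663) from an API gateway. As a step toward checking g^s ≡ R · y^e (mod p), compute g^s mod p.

318^2 = 101124 ≡ 927
318^4 ≡ 927^2 = 859329 ≡ 851
318^8 ≡ 851^2 = 724201 ≡ 556
318^16 ≡ 556^2 = 309136 ≡ 1123
318^32 ≡ 1123^2 = 1261129 ≡ 626
318^64 ≡ 626^2 = 391876 ≡ 984
318^128 ≡ 984^2 = 968256 ≡ 922
318^256 ≡ 922^2 = 850084 ≡ 265
318^512 ≡ 265^2 = 70225 ≡ 953
663 = 512 + 128 + 16 + 4 + 2 + 1, so 318^663 ≡ 953·922·1123·851·927·318 ≡ 307 (mod 1237)

307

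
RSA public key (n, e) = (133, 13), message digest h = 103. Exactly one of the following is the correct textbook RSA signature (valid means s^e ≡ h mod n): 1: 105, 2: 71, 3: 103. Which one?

Candidate 1: Squares mod 133: 105^1≡105, 105^2≡119, 105^4≡63, 105^8≡112; 13 = 8 + 4 + 1, so 105^13 ≡ 112·63·105 ≡ 70 (mod 133)
Candidate 2: Squares mod 133: 71^1≡71, 71^2≡120, 71^4≡36, 71^8≡99; 13 = 8 + 4 + 1, so 71^13 ≡ 99·36·71 ≡ 78 (mod 133)
Candidate 3: Squares mod 133: 103^1≡103, 103^2≡102, 103^4≡30, 103^8≡102; 13 = 8 + 4 + 1, so 103^13 ≡ 102·30·103 ≡ 103 (mod 133)
  → matches h = 103

3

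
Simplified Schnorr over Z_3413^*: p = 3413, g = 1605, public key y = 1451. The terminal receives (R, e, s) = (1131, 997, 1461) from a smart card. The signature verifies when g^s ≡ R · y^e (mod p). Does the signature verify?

verifies

g^s mod p:
Squares mod 3413: 1605^1≡1605, 1605^2≡2623, 1605^4≡2934, 1605^8≡770, 1605^16≡2451, 1605^32≡521, 1605^64≡1814, 1605^128≡464, 1605^256≡277, 1605^512≡1643, 1605^1024≡3179
1461 = 1024 + 256 + 128 + 32 + 16 + 4 + 1, so 1605^1461 ≡ 3179·277·464·521·2451·2934·1605 ≡ 2090 (mod 3413)
R · y^e mod p:
Squares mod 3413: 1451^1≡1451, 1451^2≡2993, 1451^4≡2337, 1451^8≡769, 1451^16≡912, 1451^32≡2385, 1451^64≡2167, 1451^128≡3014, 1451^256≡2203, 1451^512≡3336
997 = 512 + 256 + 128 + 64 + 32 + 4 + 1, so 1451^997 ≡ 3336·2203·3014·2167·2385·2337·1451 ≡ 1393 (mod 3413)
1131·1393 = 1575483 ≡ 2090 (mod 3413)
2090 ≡ 2090 (mod 3413); signature holds.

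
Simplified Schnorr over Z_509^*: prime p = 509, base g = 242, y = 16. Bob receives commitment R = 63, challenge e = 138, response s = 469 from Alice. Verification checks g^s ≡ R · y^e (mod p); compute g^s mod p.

242^2 = 58564 ≡ 29
242^4 ≡ 29^2 = 841 ≡ 332
242^8 ≡ 332^2 = 110224 ≡ 280
242^16 ≡ 280^2 = 78400 ≡ 14
242^32 ≡ 14^2 = 196
242^64 ≡ 196^2 = 38416 ≡ 241
242^128 ≡ 241^2 = 58081 ≡ 55
242^256 ≡ 55^2 = 3025 ≡ 480
469 = 256 + 128 + 64 + 16 + 4 + 1, so 242^469 ≡ 480·55·241·14·332·242 ≡ 274 (mod 509)

274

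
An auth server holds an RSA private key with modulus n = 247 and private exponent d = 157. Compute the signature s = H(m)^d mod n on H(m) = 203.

34

(H(m))^2 ≡ 203^2 = 41209 ≡ 207
(H(m))^4 ≡ 207^2 = 42849 ≡ 118
(H(m))^8 ≡ 118^2 = 13924 ≡ 92
(H(m))^16 ≡ 92^2 = 8464 ≡ 66
(H(m))^32 ≡ 66^2 = 4356 ≡ 157
(H(m))^64 ≡ 157^2 = 24649 ≡ 196
(H(m))^128 ≡ 196^2 = 38416 ≡ 131
157 = 128 + 16 + 8 + 4 + 1, so (H(m))^157 ≡ 131·66·92·118·203 ≡ 34 (mod 247)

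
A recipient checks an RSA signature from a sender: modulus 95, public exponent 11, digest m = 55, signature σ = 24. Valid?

Squares mod 95: σ^1≡24, σ^2≡6, σ^4≡36, σ^8≡61
11 = 8 + 2 + 1, so σ^11 ≡ 61·6·24 ≡ 44 (mod 95)
σ^11 mod 95 = 44, but m = 55.

no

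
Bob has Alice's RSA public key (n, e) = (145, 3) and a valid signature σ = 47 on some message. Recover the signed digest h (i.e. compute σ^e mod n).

Squares mod 145: σ^1≡47, σ^2≡34
3 = 2 + 1, so σ^3 ≡ 34·47 ≡ 3 (mod 145)

3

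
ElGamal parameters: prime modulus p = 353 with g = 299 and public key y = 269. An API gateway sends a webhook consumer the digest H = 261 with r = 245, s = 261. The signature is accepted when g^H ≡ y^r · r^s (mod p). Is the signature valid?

valid

Left side g^H mod p:
299^261 mod 353 = 246
Right side y^r · r^s mod p:
269^245 mod 353 = 8
245^261 mod 353 = 119
8·119 = 952 ≡ 246 (mod 353)
246 ≡ 246 (mod 353), so the signature is genuine.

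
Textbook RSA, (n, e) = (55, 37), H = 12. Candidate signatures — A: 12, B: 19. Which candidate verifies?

A

Candidate A: Squares mod 55: 12^1≡12, 12^2≡34, 12^4≡1, 12^8≡1, 12^16≡1, 12^32≡1; 37 = 32 + 4 + 1, so 12^37 ≡ 1·1·12 ≡ 12 (mod 55)
  → matches H = 12
Candidate B: Squares mod 55: 19^1≡19, 19^2≡31, 19^4≡26, 19^8≡16, 19^16≡36, 19^32≡31; 37 = 32 + 4 + 1, so 19^37 ≡ 31·26·19 ≡ 24 (mod 55)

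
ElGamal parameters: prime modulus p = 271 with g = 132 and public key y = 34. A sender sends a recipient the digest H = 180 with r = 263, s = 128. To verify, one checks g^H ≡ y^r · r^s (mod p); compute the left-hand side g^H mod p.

132^2 = 17424 ≡ 80
132^4 ≡ 80^2 = 6400 ≡ 167
132^8 ≡ 167^2 = 27889 ≡ 247
132^16 ≡ 247^2 = 61009 ≡ 34
132^32 ≡ 34^2 = 1156 ≡ 72
132^64 ≡ 72^2 = 5184 ≡ 35
132^128 ≡ 35^2 = 1225 ≡ 141
180 = 128 + 32 + 16 + 4, so 132^180 ≡ 141·72·34·167 ≡ 1 (mod 271)

1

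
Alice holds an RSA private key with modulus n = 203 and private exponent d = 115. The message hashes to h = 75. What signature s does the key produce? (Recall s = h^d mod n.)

12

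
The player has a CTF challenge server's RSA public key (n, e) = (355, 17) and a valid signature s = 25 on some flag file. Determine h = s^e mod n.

270

Squares mod 355: s^1≡25, s^2≡270, s^4≡125, s^8≡5, s^16≡25
17 = 16 + 1, so s^17 ≡ 25·25 ≡ 270 (mod 355)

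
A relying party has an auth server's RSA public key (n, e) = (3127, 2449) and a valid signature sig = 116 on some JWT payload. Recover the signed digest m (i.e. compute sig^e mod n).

1897

sig^2 ≡ 116^2 = 13456 ≡ 948
sig^4 ≡ 948^2 = 898704 ≡ 1255
sig^8 ≡ 1255^2 = 1575025 ≡ 2144
sig^16 ≡ 2144^2 = 4596736 ≡ 46
sig^32 ≡ 46^2 = 2116
sig^64 ≡ 2116^2 = 4477456 ≡ 2719
sig^128 ≡ 2719^2 = 7392961 ≡ 733
sig^256 ≡ 733^2 = 537289 ≡ 2572
sig^512 ≡ 2572^2 = 6615184 ≡ 1579
sig^1024 ≡ 1579^2 = 2493241 ≡ 1022
sig^2048 ≡ 1022^2 = 1044484 ≡ 66
2449 = 2048 + 256 + 128 + 16 + 1, so sig^2449 ≡ 66·2572·733·46·116 ≡ 1897 (mod 3127)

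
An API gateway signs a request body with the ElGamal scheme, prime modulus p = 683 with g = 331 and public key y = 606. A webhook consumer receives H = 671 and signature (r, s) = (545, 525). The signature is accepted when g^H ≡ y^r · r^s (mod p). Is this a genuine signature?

Left side g^H mod p:
Squares mod 683: 331^1≡331, 331^2≡281, 331^4≡416, 331^8≡257, 331^16≡481, 331^32≡507, 331^64≡241, 331^128≡26, 331^256≡676, 331^512≡49
671 = 512 + 128 + 16 + 8 + 4 + 2 + 1, so 331^671 ≡ 49·26·481·257·416·281·331 ≡ 637 (mod 683)
Right side y^r · r^s mod p:
Squares mod 683: 606^1≡606, 606^2≡465, 606^4≡397, 606^8≡519, 606^16≡259, 606^32≡147, 606^64≡436, 606^128≡222, 606^256≡108, 606^512≡53
545 = 512 + 32 + 1, so 606^545 ≡ 53·147·606 ≡ 450 (mod 683)
Squares mod 683: 545^1≡545, 545^2≡603, 545^4≡253, 545^8≡490, 545^16≡367, 545^32≡138, 545^64≡603, 545^128≡253, 545^256≡490, 545^512≡367
525 = 512 + 8 + 4 + 1, so 545^525 ≡ 367·490·253·545 ≡ 111 (mod 683)
450·111 = 49950 ≡ 91 (mod 683)
637 ≠ 91, so verification fails.

forged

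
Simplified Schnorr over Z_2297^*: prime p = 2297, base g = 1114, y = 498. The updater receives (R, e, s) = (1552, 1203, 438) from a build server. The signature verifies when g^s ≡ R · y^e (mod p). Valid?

yes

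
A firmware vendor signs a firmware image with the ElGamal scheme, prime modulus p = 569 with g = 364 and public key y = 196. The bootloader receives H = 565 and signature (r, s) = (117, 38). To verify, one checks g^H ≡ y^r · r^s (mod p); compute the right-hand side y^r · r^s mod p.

Squares mod 569: 196^1≡196, 196^2≡293, 196^4≡499, 196^8≡348, 196^16≡476, 196^32≡114, 196^64≡478
117 = 64 + 32 + 16 + 4 + 1, so 196^117 ≡ 478·114·476·499·196 ≡ 125 (mod 569)
Squares mod 569: 117^1≡117, 117^2≡33, 117^4≡520, 117^8≡125, 117^16≡262, 117^32≡364
38 = 32 + 4 + 2, so 117^38 ≡ 364·520·33 ≡ 327 (mod 569)
y^r · r^s ≡ 125·327 = 40875 ≡ 476 (mod 569)

476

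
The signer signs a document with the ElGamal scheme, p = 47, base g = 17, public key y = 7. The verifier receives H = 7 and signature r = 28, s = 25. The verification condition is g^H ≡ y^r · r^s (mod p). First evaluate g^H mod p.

3

17^2 = 289 ≡ 7
17^4 ≡ 7^2 = 49 ≡ 2
7 = 4 + 2 + 1, so 17^7 ≡ 2·7·17 ≡ 3 (mod 47)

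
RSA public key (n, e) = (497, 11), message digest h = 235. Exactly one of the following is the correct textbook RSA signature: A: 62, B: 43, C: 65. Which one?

C

Candidate A: Squares mod 497: 62^1≡62, 62^2≡365, 62^4≡29, 62^8≡344; 11 = 8 + 2 + 1, so 62^11 ≡ 344·365·62 ≡ 209 (mod 497)
Candidate B: Squares mod 497: 43^1≡43, 43^2≡358, 43^4≡435, 43^8≡365; 11 = 8 + 2 + 1, so 43^11 ≡ 365·358·43 ≡ 225 (mod 497)
Candidate C: Squares mod 497: 65^1≡65, 65^2≡249, 65^4≡373, 65^8≡466; 11 = 8 + 2 + 1, so 65^11 ≡ 466·249·65 ≡ 235 (mod 497)
  → matches h = 235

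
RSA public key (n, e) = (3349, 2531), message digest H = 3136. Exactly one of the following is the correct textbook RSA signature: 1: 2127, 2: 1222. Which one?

1

Candidate 1: Squares mod 3349: 2127^1≡2127, 2127^2≡2979, 2127^4≡2940, 2127^8≡3180, 2127^16≡1769, 2127^32≡1395, 2127^64≡256, 2127^128≡1905, 2127^256≡2058, 2127^512≡2228, 2127^1024≡766, 2127^2048≡681; 2531 = 2048 + 256 + 128 + 64 + 32 + 2 + 1, so 2127^2531 ≡ 681·2058·1905·256·1395·2979·2127 ≡ 3136 (mod 3349)
  → matches H = 3136
Candidate 2: Squares mod 3349: 1222^1≡1222, 1222^2≡2979, 1222^4≡2940, 1222^8≡3180, 1222^16≡1769, 1222^32≡1395, 1222^64≡256, 1222^128≡1905, 1222^256≡2058, 1222^512≡2228, 1222^1024≡766, 1222^2048≡681; 2531 = 2048 + 256 + 128 + 64 + 32 + 2 + 1, so 1222^2531 ≡ 681·2058·1905·256·1395·2979·1222 ≡ 213 (mod 3349)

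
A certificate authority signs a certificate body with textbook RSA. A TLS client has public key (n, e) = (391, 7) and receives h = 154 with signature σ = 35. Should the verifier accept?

accept

σ^2 ≡ 35^2 = 1225 ≡ 52
σ^4 ≡ 52^2 = 2704 ≡ 358
7 = 4 + 2 + 1, so σ^7 ≡ 358·52·35 ≡ 154 (mod 391)
Since 154 equals the digest 154, verification succeeds.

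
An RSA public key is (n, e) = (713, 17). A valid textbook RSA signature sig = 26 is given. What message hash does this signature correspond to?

sig^2 ≡ 26^2 = 676
sig^4 ≡ 676^2 = 456976 ≡ 656
sig^8 ≡ 656^2 = 430336 ≡ 397
sig^16 ≡ 397^2 = 157609 ≡ 36
17 = 16 + 1, so sig^17 ≡ 36·26 ≡ 223 (mod 713)

223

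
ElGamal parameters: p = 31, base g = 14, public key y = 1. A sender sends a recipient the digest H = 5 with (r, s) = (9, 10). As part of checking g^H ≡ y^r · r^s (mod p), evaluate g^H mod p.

Squares mod 31: 14^1≡14, 14^2≡10, 14^4≡7
5 = 4 + 1, so 14^5 ≡ 7·14 ≡ 5 (mod 31)

5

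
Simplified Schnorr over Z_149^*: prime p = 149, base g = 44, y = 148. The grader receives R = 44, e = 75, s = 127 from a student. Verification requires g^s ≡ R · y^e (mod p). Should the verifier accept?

accept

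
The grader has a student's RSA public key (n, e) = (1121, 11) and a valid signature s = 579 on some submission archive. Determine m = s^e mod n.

100

s^11 mod 1121 = 100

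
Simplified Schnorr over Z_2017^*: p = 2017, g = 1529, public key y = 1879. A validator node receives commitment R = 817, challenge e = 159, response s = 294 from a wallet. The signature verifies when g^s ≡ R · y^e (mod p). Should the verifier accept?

g^s mod p:
1529^2 = 2337841 ≡ 138
1529^4 ≡ 138^2 = 19044 ≡ 891
1529^8 ≡ 891^2 = 793881 ≡ 1200
1529^16 ≡ 1200^2 = 1440000 ≡ 1879
1529^32 ≡ 1879^2 = 3530641 ≡ 891
1529^64 ≡ 891^2 = 793881 ≡ 1200
1529^128 ≡ 1200^2 = 1440000 ≡ 1879
1529^256 ≡ 1879^2 = 3530641 ≡ 891
294 = 256 + 32 + 4 + 2, so 1529^294 ≡ 891·891·891·138 ≡ 2016 (mod 2017)
R · y^e mod p:
1879^2 = 3530641 ≡ 891
1879^4 ≡ 891^2 = 793881 ≡ 1200
1879^8 ≡ 1200^2 = 1440000 ≡ 1879
1879^16 ≡ 1879^2 = 3530641 ≡ 891
1879^32 ≡ 891^2 = 793881 ≡ 1200
1879^64 ≡ 1200^2 = 1440000 ≡ 1879
1879^128 ≡ 1879^2 = 3530641 ≡ 891
159 = 128 + 16 + 8 + 4 + 2 + 1, so 1879^159 ≡ 891·891·1879·1200·891·1879 ≡ 1811 (mod 2017)
817·1811 = 1479587 ≡ 1126 (mod 2017)
2016 ≠ 1126; the check fails.

reject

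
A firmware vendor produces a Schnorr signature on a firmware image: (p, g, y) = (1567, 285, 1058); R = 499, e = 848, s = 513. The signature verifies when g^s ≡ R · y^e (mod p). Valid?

g^s mod p:
285^2 = 81225 ≡ 1308
285^4 ≡ 1308^2 = 1710864 ≡ 1267
285^8 ≡ 1267^2 = 1605289 ≡ 681
285^16 ≡ 681^2 = 463761 ≡ 1496
285^32 ≡ 1496^2 = 2238016 ≡ 340
285^64 ≡ 340^2 = 115600 ≡ 1209
285^128 ≡ 1209^2 = 1461681 ≡ 1237
285^256 ≡ 1237^2 = 1530169 ≡ 777
285^512 ≡ 777^2 = 603729 ≡ 434
513 = 512 + 1, so 285^513 ≡ 434·285 ≡ 1464 (mod 1567)
R · y^e mod p:
1058^2 = 1119364 ≡ 526
1058^4 ≡ 526^2 = 276676 ≡ 884
1058^8 ≡ 884^2 = 781456 ≡ 1090
1058^16 ≡ 1090^2 = 1188100 ≡ 314
1058^32 ≡ 314^2 = 98596 ≡ 1442
1058^64 ≡ 1442^2 = 2079364 ≡ 1522
1058^128 ≡ 1522^2 = 2316484 ≡ 458
1058^256 ≡ 458^2 = 209764 ≡ 1353
1058^512 ≡ 1353^2 = 1830609 ≡ 353
848 = 512 + 256 + 64 + 16, so 1058^848 ≡ 353·1353·1522·314 ≡ 967 (mod 1567)
499·967 = 482533 ≡ 1464 (mod 1567)
1464 ≡ 1464 (mod 1567); signature holds.

yes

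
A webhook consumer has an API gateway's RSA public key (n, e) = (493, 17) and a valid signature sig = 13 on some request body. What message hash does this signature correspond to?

370

sig^2 ≡ 13^2 = 169
sig^4 ≡ 169^2 = 28561 ≡ 460
sig^8 ≡ 460^2 = 211600 ≡ 103
sig^16 ≡ 103^2 = 10609 ≡ 256
17 = 16 + 1, so sig^17 ≡ 256·13 ≡ 370 (mod 493)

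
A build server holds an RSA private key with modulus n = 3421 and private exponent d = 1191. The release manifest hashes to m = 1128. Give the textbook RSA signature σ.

Squares mod 3421: m^1≡1128, m^2≡3193, m^4≡669, m^8≡2831, m^16≡2579, m^32≡817, m^64≡394, m^128≡1291, m^256≡654, m^512≡91, m^1024≡1439
1191 = 1024 + 128 + 32 + 4 + 2 + 1, so m^1191 ≡ 1439·1291·817·669·3193·1128 ≡ 2184 (mod 3421)

2184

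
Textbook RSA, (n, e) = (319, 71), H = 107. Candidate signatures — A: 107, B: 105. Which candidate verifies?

Candidate A: 107^71 mod 319 = 107
  → matches H = 107
Candidate B: 105^71 mod 319 = 127

A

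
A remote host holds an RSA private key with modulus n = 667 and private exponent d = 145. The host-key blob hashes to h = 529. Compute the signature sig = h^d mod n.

h^145 mod 667 = 161

161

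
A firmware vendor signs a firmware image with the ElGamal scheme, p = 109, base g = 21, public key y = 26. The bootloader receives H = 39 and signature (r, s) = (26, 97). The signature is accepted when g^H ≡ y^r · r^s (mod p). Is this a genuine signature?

Left side g^H mod p:
21^2 = 441 ≡ 5
21^4 ≡ 5^2 = 25
21^8 ≡ 25^2 = 625 ≡ 80
21^16 ≡ 80^2 = 6400 ≡ 78
21^32 ≡ 78^2 = 6084 ≡ 89
39 = 32 + 4 + 2 + 1, so 21^39 ≡ 89·25·5·21 ≡ 38 (mod 109)
Right side y^r · r^s mod p:
26^2 = 676 ≡ 22
26^4 ≡ 22^2 = 484 ≡ 48
26^8 ≡ 48^2 = 2304 ≡ 15
26^16 ≡ 15^2 = 225 ≡ 7
26 = 16 + 8 + 2, so 26^26 ≡ 7·15·22 ≡ 21 (mod 109)
26^2 = 676 ≡ 22
26^4 ≡ 22^2 = 484 ≡ 48
26^8 ≡ 48^2 = 2304 ≡ 15
26^16 ≡ 15^2 = 225 ≡ 7
26^32 ≡ 7^2 = 49
26^64 ≡ 49^2 = 2401 ≡ 3
97 = 64 + 32 + 1, so 26^97 ≡ 3·49·26 ≡ 7 (mod 109)
21·7 = 147 ≡ 38 (mod 109)
38 ≡ 38 (mod 109), so the signature is genuine.

genuine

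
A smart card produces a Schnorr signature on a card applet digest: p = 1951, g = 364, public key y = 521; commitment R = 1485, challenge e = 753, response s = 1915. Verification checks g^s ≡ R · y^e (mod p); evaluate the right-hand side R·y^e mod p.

521^2 = 271441 ≡ 252
521^4 ≡ 252^2 = 63504 ≡ 1072
521^8 ≡ 1072^2 = 1149184 ≡ 45
521^16 ≡ 45^2 = 2025 ≡ 74
521^32 ≡ 74^2 = 5476 ≡ 1574
521^64 ≡ 1574^2 = 2477476 ≡ 1657
521^128 ≡ 1657^2 = 2745649 ≡ 592
521^256 ≡ 592^2 = 350464 ≡ 1235
521^512 ≡ 1235^2 = 1525225 ≡ 1494
753 = 512 + 128 + 64 + 32 + 16 + 1, so 521^753 ≡ 1494·592·1657·1574·74·521 ≡ 1833 (mod 1951)
R · y^e ≡ 1485·1833 = 2722005 ≡ 360 (mod 1951)

360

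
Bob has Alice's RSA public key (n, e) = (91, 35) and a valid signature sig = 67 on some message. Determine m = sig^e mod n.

72

Squares mod 91: sig^1≡67, sig^2≡30, sig^4≡81, sig^8≡9, sig^16≡81, sig^32≡9
35 = 32 + 2 + 1, so sig^35 ≡ 9·30·67 ≡ 72 (mod 91)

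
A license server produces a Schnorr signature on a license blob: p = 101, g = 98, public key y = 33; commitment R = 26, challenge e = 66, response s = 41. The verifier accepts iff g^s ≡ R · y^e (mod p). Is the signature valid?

g^s mod p:
98^2 = 9604 ≡ 9
98^4 ≡ 9^2 = 81
98^8 ≡ 81^2 = 6561 ≡ 97
98^16 ≡ 97^2 = 9409 ≡ 16
98^32 ≡ 16^2 = 256 ≡ 54
41 = 32 + 8 + 1, so 98^41 ≡ 54·97·98 ≡ 42 (mod 101)
R · y^e mod p:
33^2 = 1089 ≡ 79
33^4 ≡ 79^2 = 6241 ≡ 80
33^8 ≡ 80^2 = 6400 ≡ 37
33^16 ≡ 37^2 = 1369 ≡ 56
33^32 ≡ 56^2 = 3136 ≡ 5
33^64 ≡ 5^2 = 25
66 = 64 + 2, so 33^66 ≡ 25·79 ≡ 56 (mod 101)
26·56 = 1456 ≡ 42 (mod 101)
42 ≡ 42 (mod 101); signature holds.

valid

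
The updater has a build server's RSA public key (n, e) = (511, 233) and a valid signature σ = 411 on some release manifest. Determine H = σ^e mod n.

σ^2 ≡ 411^2 = 168921 ≡ 291
σ^4 ≡ 291^2 = 84681 ≡ 366
σ^8 ≡ 366^2 = 133956 ≡ 74
σ^16 ≡ 74^2 = 5476 ≡ 366
σ^32 ≡ 366^2 = 133956 ≡ 74
σ^64 ≡ 74^2 = 5476 ≡ 366
σ^128 ≡ 366^2 = 133956 ≡ 74
233 = 128 + 64 + 32 + 8 + 1, so σ^233 ≡ 74·366·74·74·411 ≡ 192 (mod 511)

192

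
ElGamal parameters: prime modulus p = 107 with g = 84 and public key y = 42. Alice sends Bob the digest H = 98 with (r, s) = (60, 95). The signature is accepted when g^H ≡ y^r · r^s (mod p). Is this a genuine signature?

forged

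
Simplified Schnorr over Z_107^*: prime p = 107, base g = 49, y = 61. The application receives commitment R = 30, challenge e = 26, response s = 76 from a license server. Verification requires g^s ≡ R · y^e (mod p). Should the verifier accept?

g^s mod p:
49^2 = 2401 ≡ 47
49^4 ≡ 47^2 = 2209 ≡ 69
49^8 ≡ 69^2 = 4761 ≡ 53
49^16 ≡ 53^2 = 2809 ≡ 27
49^32 ≡ 27^2 = 729 ≡ 87
49^64 ≡ 87^2 = 7569 ≡ 79
76 = 64 + 8 + 4, so 49^76 ≡ 79·53·69 ≡ 3 (mod 107)
R · y^e mod p:
61^2 = 3721 ≡ 83
61^4 ≡ 83^2 = 6889 ≡ 41
61^8 ≡ 41^2 = 1681 ≡ 76
61^16 ≡ 76^2 = 5776 ≡ 105
26 = 16 + 8 + 2, so 61^26 ≡ 105·76·83 ≡ 10 (mod 107)
30·10 = 300 ≡ 86 (mod 107)
3 ≠ 86; the check fails.

reject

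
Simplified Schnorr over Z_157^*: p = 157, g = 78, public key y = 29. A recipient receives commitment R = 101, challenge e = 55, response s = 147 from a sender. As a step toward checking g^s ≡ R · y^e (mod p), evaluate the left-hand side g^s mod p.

116

Squares mod 157: 78^1≡78, 78^2≡118, 78^4≡108, 78^8≡46, 78^16≡75, 78^32≡130, 78^64≡101, 78^128≡153
147 = 128 + 16 + 2 + 1, so 78^147 ≡ 153·75·118·78 ≡ 116 (mod 157)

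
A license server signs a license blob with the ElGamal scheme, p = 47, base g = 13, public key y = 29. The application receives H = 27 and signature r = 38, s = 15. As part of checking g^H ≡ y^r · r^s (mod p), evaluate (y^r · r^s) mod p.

15

29^2 = 841 ≡ 42
29^4 ≡ 42^2 = 1764 ≡ 25
29^8 ≡ 25^2 = 625 ≡ 14
29^16 ≡ 14^2 = 196 ≡ 8
29^32 ≡ 8^2 = 64 ≡ 17
38 = 32 + 4 + 2, so 29^38 ≡ 17·25·42 ≡ 37 (mod 47)
38^2 = 1444 ≡ 34
38^4 ≡ 34^2 = 1156 ≡ 28
38^8 ≡ 28^2 = 784 ≡ 32
15 = 8 + 4 + 2 + 1, so 38^15 ≡ 32·28·34·38 ≡ 22 (mod 47)
y^r · r^s ≡ 37·22 = 814 ≡ 15 (mod 47)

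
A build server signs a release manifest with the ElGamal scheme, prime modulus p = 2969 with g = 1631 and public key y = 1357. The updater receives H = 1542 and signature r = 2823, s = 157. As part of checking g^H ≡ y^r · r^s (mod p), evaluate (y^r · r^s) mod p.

2595

Squares mod 2969: 1357^1≡1357, 1357^2≡669, 1357^4≡2211, 1357^8≡1547, 1357^16≡195, 1357^32≡2397, 1357^64≡594, 1357^128≡2494, 1357^256≡2950, 1357^512≡361, 1357^1024≡2654, 1357^2048≡1248
2823 = 2048 + 512 + 256 + 4 + 2 + 1, so 1357^2823 ≡ 1248·361·2950·2211·669·1357 ≡ 1945 (mod 2969)
Squares mod 2969: 2823^1≡2823, 2823^2≡533, 2823^4≡2034, 2823^8≡1339, 2823^16≡2614, 2823^32≡1327, 2823^64≡312, 2823^128≡2336
157 = 128 + 16 + 8 + 4 + 1, so 2823^157 ≡ 2336·2614·1339·2034·2823 ≡ 818 (mod 2969)
y^r · r^s ≡ 1945·818 = 1591010 ≡ 2595 (mod 2969)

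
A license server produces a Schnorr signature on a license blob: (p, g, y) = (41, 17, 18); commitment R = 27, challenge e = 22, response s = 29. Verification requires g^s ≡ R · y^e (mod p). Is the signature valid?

valid

g^s mod p:
17^2 = 289 ≡ 2
17^4 ≡ 2^2 = 4
17^8 ≡ 4^2 = 16
17^16 ≡ 16^2 = 256 ≡ 10
29 = 16 + 8 + 4 + 1, so 17^29 ≡ 10·16·4·17 ≡ 15 (mod 41)
R · y^e mod p:
18^2 = 324 ≡ 37
18^4 ≡ 37^2 = 1369 ≡ 16
18^8 ≡ 16^2 = 256 ≡ 10
18^16 ≡ 10^2 = 100 ≡ 18
22 = 16 + 4 + 2, so 18^22 ≡ 18·16·37 ≡ 37 (mod 41)
27·37 = 999 ≡ 15 (mod 41)
15 ≡ 15 (mod 41); signature holds.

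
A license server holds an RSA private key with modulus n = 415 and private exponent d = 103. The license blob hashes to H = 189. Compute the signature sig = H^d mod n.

H^103 mod 415 = 289

289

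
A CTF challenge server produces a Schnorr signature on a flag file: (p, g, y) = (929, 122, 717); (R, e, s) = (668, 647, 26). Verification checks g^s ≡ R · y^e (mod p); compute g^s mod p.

Squares mod 929: 122^1≡122, 122^2≡20, 122^4≡400, 122^8≡212, 122^16≡352
26 = 16 + 8 + 2, so 122^26 ≡ 352·212·20 ≡ 506 (mod 929)

506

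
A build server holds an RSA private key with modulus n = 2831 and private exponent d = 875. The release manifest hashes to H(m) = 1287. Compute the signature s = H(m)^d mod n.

(H(m))^2 ≡ 1287^2 = 1656369 ≡ 234
(H(m))^4 ≡ 234^2 = 54756 ≡ 967
(H(m))^8 ≡ 967^2 = 935089 ≡ 859
(H(m))^16 ≡ 859^2 = 737881 ≡ 1821
(H(m))^32 ≡ 1821^2 = 3316041 ≡ 940
(H(m))^64 ≡ 940^2 = 883600 ≡ 328
(H(m))^128 ≡ 328^2 = 107584 ≡ 6
(H(m))^256 ≡ 6^2 = 36
(H(m))^512 ≡ 36^2 = 1296
875 = 512 + 256 + 64 + 32 + 8 + 2 + 1, so (H(m))^875 ≡ 1296·36·328·940·859·234·1287 ≡ 1229 (mod 2831)

1229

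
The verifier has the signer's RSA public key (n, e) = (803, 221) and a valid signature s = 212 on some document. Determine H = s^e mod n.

s^221 mod 803 = 421

421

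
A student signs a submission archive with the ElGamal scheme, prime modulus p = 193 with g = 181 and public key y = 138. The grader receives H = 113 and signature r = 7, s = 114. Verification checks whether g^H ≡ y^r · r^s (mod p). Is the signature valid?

valid

Left side g^H mod p:
181^113 mod 193 = 55
Right side y^r · r^s mod p:
138^7 mod 193 = 177
7^114 mod 193 = 81
177·81 = 14337 ≡ 55 (mod 193)
55 ≡ 55 (mod 193), so the signature is genuine.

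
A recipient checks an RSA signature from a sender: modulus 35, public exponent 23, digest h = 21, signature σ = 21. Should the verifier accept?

accept

σ^2 ≡ 21^2 = 441 ≡ 21
σ^4 ≡ 21^2 = 441 ≡ 21
σ^8 ≡ 21^2 = 441 ≡ 21
σ^16 ≡ 21^2 = 441 ≡ 21
23 = 16 + 4 + 2 + 1, so σ^23 ≡ 21·21·21·21 ≡ 21 (mod 35)
Since 21 equals the digest 21, verification succeeds.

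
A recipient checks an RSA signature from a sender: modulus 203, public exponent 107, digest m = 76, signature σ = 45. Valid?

Squares mod 203: σ^1≡45, σ^2≡198, σ^4≡25, σ^8≡16, σ^16≡53, σ^32≡170, σ^64≡74
107 = 64 + 32 + 8 + 2 + 1, so σ^107 ≡ 74·170·16·198·45 ≡ 82 (mod 203)
The recovered value 82 does not match the digest 76.

no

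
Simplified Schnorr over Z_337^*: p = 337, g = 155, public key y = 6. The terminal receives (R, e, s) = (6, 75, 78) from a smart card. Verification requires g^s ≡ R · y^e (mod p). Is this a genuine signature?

g^s mod p:
155^2 = 24025 ≡ 98
155^4 ≡ 98^2 = 9604 ≡ 168
155^8 ≡ 168^2 = 28224 ≡ 253
155^16 ≡ 253^2 = 64009 ≡ 316
155^32 ≡ 316^2 = 99856 ≡ 104
155^64 ≡ 104^2 = 10816 ≡ 32
78 = 64 + 8 + 4 + 2, so 155^78 ≡ 32·253·168·98 ≡ 282 (mod 337)
R · y^e mod p:
6^2 = 36
6^4 ≡ 36^2 = 1296 ≡ 285
6^8 ≡ 285^2 = 81225 ≡ 8
6^16 ≡ 8^2 = 64
6^32 ≡ 64^2 = 4096 ≡ 52
6^64 ≡ 52^2 = 2704 ≡ 8
75 = 64 + 8 + 2 + 1, so 6^75 ≡ 8·8·36·6 ≡ 7 (mod 337)
6·7 = 42 ≡ 42 (mod 337)
282 ≠ 42; the check fails.

forged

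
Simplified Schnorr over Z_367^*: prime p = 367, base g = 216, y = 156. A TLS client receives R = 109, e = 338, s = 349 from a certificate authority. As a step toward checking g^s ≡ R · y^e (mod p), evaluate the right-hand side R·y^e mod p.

156^338 mod 367 = 63
R · y^e ≡ 109·63 = 6867 ≡ 261 (mod 367)

261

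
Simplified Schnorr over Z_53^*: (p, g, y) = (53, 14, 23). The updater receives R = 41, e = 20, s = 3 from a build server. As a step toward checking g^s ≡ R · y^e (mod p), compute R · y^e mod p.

41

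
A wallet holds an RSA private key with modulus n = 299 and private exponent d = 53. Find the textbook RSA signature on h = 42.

h^2 ≡ 42^2 = 1764 ≡ 269
h^4 ≡ 269^2 = 72361 ≡ 3
h^8 ≡ 3^2 = 9
h^16 ≡ 9^2 = 81
h^32 ≡ 81^2 = 6561 ≡ 282
53 = 32 + 16 + 4 + 1, so h^53 ≡ 282·81·3·42 ≡ 217 (mod 299)

217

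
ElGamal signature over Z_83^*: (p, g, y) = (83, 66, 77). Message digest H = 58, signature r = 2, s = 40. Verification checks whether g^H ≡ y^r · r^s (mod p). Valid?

Left side g^H mod p:
66^58 mod 83 = 69
Right side y^r · r^s mod p:
77^2 mod 83 = 36
2^40 mod 83 = 41
36·41 = 1476 ≡ 65 (mod 83)
69 ≠ 65, so verification fails.

no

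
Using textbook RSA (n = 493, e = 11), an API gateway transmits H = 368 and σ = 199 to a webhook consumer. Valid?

no

Squares mod 493: σ^1≡199, σ^2≡161, σ^4≡285, σ^8≡373
11 = 8 + 2 + 1, so σ^11 ≡ 373·161·199 ≡ 227 (mod 493)
The recovered value 227 does not match the digest 368.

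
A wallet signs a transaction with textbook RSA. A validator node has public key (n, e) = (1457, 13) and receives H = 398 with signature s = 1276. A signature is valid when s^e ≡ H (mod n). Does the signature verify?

does not verify

Squares mod 1457: s^1≡1276, s^2≡707, s^4≡98, s^8≡862
13 = 8 + 4 + 1, so s^13 ≡ 862·98·1276 ≡ 1059 (mod 1457)
1059 ≠ 398, so verification fails.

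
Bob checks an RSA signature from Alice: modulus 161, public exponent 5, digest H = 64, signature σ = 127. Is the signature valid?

valid

σ^2 ≡ 127^2 = 16129 ≡ 29
σ^4 ≡ 29^2 = 841 ≡ 36
5 = 4 + 1, so σ^5 ≡ 36·127 ≡ 64 (mod 161)
64 = H, so the signature checks out.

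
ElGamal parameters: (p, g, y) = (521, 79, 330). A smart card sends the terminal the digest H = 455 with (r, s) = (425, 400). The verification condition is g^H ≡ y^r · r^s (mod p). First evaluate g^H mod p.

206

79^2 = 6241 ≡ 510
79^4 ≡ 510^2 = 260100 ≡ 121
79^8 ≡ 121^2 = 14641 ≡ 53
79^16 ≡ 53^2 = 2809 ≡ 204
79^32 ≡ 204^2 = 41616 ≡ 457
79^64 ≡ 457^2 = 208849 ≡ 449
79^128 ≡ 449^2 = 201601 ≡ 495
79^256 ≡ 495^2 = 245025 ≡ 155
455 = 256 + 128 + 64 + 4 + 2 + 1, so 79^455 ≡ 155·495·449·121·510·79 ≡ 206 (mod 521)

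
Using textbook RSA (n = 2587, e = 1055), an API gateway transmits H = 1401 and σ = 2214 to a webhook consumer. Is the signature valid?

Squares mod 2587: σ^1≡2214, σ^2≡2018, σ^4≡386, σ^8≡1537, σ^16≡438, σ^32≡406, σ^64≡1855, σ^128≡315, σ^256≡919, σ^512≡1199, σ^1024≡1816
1055 = 1024 + 16 + 8 + 4 + 2 + 1, so σ^1055 ≡ 1816·438·1537·386·2018·2214 ≡ 1401 (mod 2587)
1401 = H, so the signature checks out.

valid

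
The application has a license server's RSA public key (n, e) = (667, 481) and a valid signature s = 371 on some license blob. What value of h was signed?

489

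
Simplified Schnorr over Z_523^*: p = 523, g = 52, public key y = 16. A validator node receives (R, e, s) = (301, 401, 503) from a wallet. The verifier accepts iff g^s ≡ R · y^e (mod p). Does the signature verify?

does not verify

g^s mod p:
52^503 mod 523 = 491
R · y^e mod p:
16^401 mod 523 = 511
301·511 = 153811 ≡ 49 (mod 523)
491 ≠ 49; the check fails.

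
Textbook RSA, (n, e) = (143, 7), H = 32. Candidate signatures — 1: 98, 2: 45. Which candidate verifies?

1

Candidate 1: Squares mod 143: 98^1≡98, 98^2≡23, 98^4≡100; 7 = 4 + 2 + 1, so 98^7 ≡ 100·23·98 ≡ 32 (mod 143)
  → matches H = 32
Candidate 2: Squares mod 143: 45^1≡45, 45^2≡23, 45^4≡100; 7 = 4 + 2 + 1, so 45^7 ≡ 100·23·45 ≡ 111 (mod 143)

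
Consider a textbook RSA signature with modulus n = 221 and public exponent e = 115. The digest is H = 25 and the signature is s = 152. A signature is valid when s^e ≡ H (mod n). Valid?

s^115 mod 221 = 152
152 ≠ 25, so verification fails.

no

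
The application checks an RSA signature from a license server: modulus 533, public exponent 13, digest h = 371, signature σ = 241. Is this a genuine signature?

σ^2 ≡ 241^2 = 58081 ≡ 517
σ^4 ≡ 517^2 = 267289 ≡ 256
σ^8 ≡ 256^2 = 65536 ≡ 510
13 = 8 + 4 + 1, so σ^13 ≡ 510·256·241 ≡ 371 (mod 533)
371 = h, so the signature checks out.

genuine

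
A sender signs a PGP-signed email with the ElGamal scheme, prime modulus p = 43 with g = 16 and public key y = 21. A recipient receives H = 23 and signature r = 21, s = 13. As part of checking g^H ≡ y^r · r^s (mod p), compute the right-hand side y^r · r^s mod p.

41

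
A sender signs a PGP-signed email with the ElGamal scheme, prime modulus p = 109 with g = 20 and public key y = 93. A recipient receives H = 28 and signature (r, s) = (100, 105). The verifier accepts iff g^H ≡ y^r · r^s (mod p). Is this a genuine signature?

forged

Left side g^H mod p:
20^28 mod 109 = 89
Right side y^r · r^s mod p:
93^100 mod 109 = 16
100^105 mod 109 = 93
16·93 = 1488 ≡ 71 (mod 109)
89 ≠ 71, so verification fails.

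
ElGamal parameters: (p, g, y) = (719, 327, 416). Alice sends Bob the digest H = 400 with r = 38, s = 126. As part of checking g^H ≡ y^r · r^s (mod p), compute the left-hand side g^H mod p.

327^2 = 106929 ≡ 517
327^4 ≡ 517^2 = 267289 ≡ 540
327^8 ≡ 540^2 = 291600 ≡ 405
327^16 ≡ 405^2 = 164025 ≡ 93
327^32 ≡ 93^2 = 8649 ≡ 21
327^64 ≡ 21^2 = 441
327^128 ≡ 441^2 = 194481 ≡ 351
327^256 ≡ 351^2 = 123201 ≡ 252
400 = 256 + 128 + 16, so 327^400 ≡ 252·351·93 ≡ 676 (mod 719)

676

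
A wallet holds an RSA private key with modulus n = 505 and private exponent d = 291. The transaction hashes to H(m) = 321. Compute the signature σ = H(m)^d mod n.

151

(H(m))^291 mod 505 = 151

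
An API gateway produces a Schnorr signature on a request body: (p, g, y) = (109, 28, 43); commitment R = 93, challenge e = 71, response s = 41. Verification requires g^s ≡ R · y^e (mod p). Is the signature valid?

g^s mod p:
Squares mod 109: 28^1≡28, 28^2≡21, 28^4≡5, 28^8≡25, 28^16≡80, 28^32≡78
41 = 32 + 8 + 1, so 28^41 ≡ 78·25·28 ≡ 100 (mod 109)
R · y^e mod p:
Squares mod 109: 43^1≡43, 43^2≡105, 43^4≡16, 43^8≡38, 43^16≡27, 43^32≡75, 43^64≡66
71 = 64 + 4 + 2 + 1, so 43^71 ≡ 66·16·105·43 ≡ 71 (mod 109)
93·71 = 6603 ≡ 63 (mod 109)
100 ≠ 63; the check fails.

invalid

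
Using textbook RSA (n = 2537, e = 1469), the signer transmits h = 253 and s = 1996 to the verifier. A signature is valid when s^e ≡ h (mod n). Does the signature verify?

s^1469 mod 2537 = 1560
The recovered value 1560 does not match the digest 253.

does not verify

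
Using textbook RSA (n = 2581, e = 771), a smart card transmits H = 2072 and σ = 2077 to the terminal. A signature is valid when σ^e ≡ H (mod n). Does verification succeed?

σ^2 ≡ 2077^2 = 4313929 ≡ 1078
σ^4 ≡ 1078^2 = 1162084 ≡ 634
σ^8 ≡ 634^2 = 401956 ≡ 1901
σ^16 ≡ 1901^2 = 3613801 ≡ 401
σ^32 ≡ 401^2 = 160801 ≡ 779
σ^64 ≡ 779^2 = 606841 ≡ 306
σ^128 ≡ 306^2 = 93636 ≡ 720
σ^256 ≡ 720^2 = 518400 ≡ 2200
σ^512 ≡ 2200^2 = 4840000 ≡ 625
771 = 512 + 256 + 2 + 1, so σ^771 ≡ 625·2200·1078·2077 ≡ 1287 (mod 2581)
1287 ≠ 2072, so verification fails.

fails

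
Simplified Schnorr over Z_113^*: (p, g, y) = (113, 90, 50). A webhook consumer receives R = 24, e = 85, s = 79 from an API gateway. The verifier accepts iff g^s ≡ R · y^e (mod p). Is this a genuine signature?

g^s mod p:
90^79 mod 113 = 43
R · y^e mod p:
50^85 mod 113 = 63
24·63 = 1512 ≡ 43 (mod 113)
43 ≡ 43 (mod 113); signature holds.

genuine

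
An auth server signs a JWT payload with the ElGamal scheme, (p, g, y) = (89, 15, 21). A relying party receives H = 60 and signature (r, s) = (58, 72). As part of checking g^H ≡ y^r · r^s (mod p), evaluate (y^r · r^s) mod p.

21^2 = 441 ≡ 85
21^4 ≡ 85^2 = 7225 ≡ 16
21^8 ≡ 16^2 = 256 ≡ 78
21^16 ≡ 78^2 = 6084 ≡ 32
21^32 ≡ 32^2 = 1024 ≡ 45
58 = 32 + 16 + 8 + 2, so 21^58 ≡ 45·32·78·85 ≡ 81 (mod 89)
58^2 = 3364 ≡ 71
58^4 ≡ 71^2 = 5041 ≡ 57
58^8 ≡ 57^2 = 3249 ≡ 45
58^16 ≡ 45^2 = 2025 ≡ 67
58^32 ≡ 67^2 = 4489 ≡ 39
58^64 ≡ 39^2 = 1521 ≡ 8
72 = 64 + 8, so 58^72 ≡ 8·45 ≡ 4 (mod 89)
y^r · r^s ≡ 81·4 = 324 ≡ 57 (mod 89)

57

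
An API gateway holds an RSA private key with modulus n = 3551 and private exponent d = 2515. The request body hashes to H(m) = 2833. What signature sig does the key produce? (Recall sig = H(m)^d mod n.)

1088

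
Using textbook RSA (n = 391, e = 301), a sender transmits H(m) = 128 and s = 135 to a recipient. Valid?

s^301 mod 391 = 356
356 ≠ 128, so verification fails.

no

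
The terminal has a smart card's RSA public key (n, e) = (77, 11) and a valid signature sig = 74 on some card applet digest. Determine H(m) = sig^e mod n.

30

Squares mod 77: sig^1≡74, sig^2≡9, sig^4≡4, sig^8≡16
11 = 8 + 2 + 1, so sig^11 ≡ 16·9·74 ≡ 30 (mod 77)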